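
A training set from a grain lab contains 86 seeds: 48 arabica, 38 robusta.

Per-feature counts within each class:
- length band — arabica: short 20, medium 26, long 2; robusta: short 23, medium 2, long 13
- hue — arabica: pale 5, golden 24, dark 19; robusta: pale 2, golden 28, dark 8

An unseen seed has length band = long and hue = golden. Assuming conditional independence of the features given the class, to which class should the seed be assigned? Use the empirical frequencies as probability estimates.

robusta

arabica: (48/86) × (2/48) × (24/48) ≈ 0.0116279
robusta: (38/86) × (13/38) × (28/38) ≈ 0.111383
Highest score → robusta.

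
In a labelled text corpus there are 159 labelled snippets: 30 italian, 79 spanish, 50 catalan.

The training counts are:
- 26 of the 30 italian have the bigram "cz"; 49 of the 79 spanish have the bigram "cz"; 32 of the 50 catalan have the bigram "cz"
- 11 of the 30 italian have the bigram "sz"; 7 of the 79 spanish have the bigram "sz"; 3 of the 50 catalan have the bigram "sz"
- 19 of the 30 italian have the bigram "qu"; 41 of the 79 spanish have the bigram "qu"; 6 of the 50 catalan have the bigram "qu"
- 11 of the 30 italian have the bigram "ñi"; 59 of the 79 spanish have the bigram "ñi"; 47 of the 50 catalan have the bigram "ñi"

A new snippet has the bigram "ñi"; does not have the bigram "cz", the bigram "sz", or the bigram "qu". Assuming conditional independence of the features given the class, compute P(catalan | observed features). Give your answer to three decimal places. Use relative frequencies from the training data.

italian: (30/159) × (4/30) × (19/30) × (11/30) × (11/30) ≈ 0.00214209
spanish: (79/159) × (30/79) × (72/79) × (38/79) × (59/79) ≈ 0.0617747
catalan: (50/159) × (18/50) × (47/50) × (44/50) × (47/50) ≈ 0.0880266
P(catalan | x) = 0.0880266 / 0.15194339 ≈ 0.579

0.579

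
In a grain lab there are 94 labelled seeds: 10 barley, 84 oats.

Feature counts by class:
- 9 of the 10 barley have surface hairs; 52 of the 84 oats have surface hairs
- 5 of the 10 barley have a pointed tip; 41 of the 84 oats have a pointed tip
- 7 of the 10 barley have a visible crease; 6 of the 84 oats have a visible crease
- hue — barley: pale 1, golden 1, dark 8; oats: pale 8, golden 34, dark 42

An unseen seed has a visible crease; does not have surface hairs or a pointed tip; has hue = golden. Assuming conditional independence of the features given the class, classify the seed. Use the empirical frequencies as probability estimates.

barley: (10/94) × (1/10) × (5/10) × (7/10) × (1/10) ≈ 0.00037234
oats: (84/94) × (32/84) × (43/84) × (6/84) × (34/84) ≈ 0.00503829
Highest score → oats.

oats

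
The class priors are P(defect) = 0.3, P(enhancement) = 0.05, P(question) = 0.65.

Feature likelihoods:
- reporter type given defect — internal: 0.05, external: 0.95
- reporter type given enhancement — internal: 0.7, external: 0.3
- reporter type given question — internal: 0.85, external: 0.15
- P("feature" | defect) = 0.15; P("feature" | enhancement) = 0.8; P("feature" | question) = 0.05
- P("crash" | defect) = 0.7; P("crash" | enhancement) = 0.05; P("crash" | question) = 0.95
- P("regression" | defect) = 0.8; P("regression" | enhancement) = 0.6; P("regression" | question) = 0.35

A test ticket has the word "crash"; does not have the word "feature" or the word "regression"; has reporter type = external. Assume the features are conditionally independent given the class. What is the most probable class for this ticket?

question

defect: 0.3 × 0.95 × (1−0.15) × 0.7 × (1−0.8) = 0.033915
enhancement: 0.05 × 0.3 × (1−0.8) × 0.05 × (1−0.6) = 0.00006
question: 0.65 × 0.15 × (1−0.05) × 0.95 × (1−0.35) = 0.0571959375
Highest score → question.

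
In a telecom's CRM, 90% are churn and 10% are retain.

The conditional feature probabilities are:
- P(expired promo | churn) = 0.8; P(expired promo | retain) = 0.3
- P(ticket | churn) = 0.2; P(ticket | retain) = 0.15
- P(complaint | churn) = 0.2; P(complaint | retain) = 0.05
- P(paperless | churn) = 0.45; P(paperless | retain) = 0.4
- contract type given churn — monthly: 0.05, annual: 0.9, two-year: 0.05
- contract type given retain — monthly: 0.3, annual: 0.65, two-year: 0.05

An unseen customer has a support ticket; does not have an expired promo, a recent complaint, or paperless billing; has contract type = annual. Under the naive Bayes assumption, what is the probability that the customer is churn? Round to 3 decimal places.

churn: 0.9 × (1−0.8) × 0.2 × (1−0.2) × (1−0.45) × 0.9 = 0.014256
retain: 0.1 × (1−0.3) × 0.15 × (1−0.05) × (1−0.4) × 0.65 = 0.00389025
P(churn | x) = 0.014256 / 0.01814625 ≈ 0.786

0.786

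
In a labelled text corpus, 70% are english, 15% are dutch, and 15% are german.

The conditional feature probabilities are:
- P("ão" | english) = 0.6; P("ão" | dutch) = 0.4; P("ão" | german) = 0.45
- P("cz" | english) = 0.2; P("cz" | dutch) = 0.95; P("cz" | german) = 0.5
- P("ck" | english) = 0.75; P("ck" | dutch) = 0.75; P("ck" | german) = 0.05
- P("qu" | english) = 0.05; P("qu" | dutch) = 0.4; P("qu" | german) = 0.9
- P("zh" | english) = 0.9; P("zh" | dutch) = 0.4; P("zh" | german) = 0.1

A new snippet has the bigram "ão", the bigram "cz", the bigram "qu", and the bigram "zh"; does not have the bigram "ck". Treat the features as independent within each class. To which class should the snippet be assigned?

german

english: 0.7 × 0.6 × 0.2 × (1−0.75) × 0.05 × 0.9 = 0.000945
dutch: 0.15 × 0.4 × 0.95 × (1−0.75) × 0.4 × 0.4 = 0.00228
german: 0.15 × 0.45 × 0.5 × (1−0.05) × 0.9 × 0.1 = 0.002885625
Highest score → german.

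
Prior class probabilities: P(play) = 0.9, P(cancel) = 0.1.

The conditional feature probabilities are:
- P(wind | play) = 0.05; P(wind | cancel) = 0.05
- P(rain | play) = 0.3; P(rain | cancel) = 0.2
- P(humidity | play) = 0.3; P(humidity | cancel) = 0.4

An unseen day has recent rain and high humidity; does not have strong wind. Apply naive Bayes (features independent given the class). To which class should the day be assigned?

play: 0.9 × (1−0.05) × 0.3 × 0.3 = 0.07695
cancel: 0.1 × (1−0.05) × 0.2 × 0.4 = 0.0076
Highest score → play.

play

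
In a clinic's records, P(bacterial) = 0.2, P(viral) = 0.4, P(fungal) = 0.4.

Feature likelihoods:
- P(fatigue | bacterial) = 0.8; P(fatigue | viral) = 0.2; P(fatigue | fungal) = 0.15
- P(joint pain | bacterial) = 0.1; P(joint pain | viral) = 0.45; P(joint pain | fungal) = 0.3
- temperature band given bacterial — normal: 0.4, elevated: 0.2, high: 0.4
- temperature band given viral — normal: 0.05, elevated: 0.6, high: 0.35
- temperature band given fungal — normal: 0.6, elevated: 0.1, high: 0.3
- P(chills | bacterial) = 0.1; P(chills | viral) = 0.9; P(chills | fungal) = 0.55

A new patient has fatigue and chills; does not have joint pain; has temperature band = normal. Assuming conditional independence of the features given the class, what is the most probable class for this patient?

fungal

bacterial: 0.2 × 0.8 × (1−0.1) × 0.4 × 0.1 = 0.00576
viral: 0.4 × 0.2 × (1−0.45) × 0.05 × 0.9 = 0.00198
fungal: 0.4 × 0.15 × (1−0.3) × 0.6 × 0.55 = 0.01386
Highest score → fungal.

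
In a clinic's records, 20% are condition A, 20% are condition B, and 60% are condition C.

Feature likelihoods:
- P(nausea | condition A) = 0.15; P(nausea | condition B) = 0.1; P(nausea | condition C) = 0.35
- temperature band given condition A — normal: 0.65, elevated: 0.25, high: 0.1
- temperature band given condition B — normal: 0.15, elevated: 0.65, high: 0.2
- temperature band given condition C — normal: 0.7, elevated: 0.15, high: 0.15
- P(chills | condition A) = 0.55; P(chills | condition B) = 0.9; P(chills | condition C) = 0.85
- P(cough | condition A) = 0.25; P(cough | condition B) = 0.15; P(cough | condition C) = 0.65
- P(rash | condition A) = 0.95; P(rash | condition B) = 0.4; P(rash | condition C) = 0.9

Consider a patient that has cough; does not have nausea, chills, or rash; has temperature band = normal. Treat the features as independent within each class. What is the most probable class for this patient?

condition C

condition A: 0.2 × (1−0.15) × 0.65 × (1−0.55) × 0.25 × (1−0.95) = 0.0006215625
condition B: 0.2 × (1−0.1) × 0.15 × (1−0.9) × 0.15 × (1−0.4) = 0.000243
condition C: 0.6 × (1−0.35) × 0.7 × (1−0.85) × 0.65 × (1−0.9) = 0.00266175
Highest score → condition C.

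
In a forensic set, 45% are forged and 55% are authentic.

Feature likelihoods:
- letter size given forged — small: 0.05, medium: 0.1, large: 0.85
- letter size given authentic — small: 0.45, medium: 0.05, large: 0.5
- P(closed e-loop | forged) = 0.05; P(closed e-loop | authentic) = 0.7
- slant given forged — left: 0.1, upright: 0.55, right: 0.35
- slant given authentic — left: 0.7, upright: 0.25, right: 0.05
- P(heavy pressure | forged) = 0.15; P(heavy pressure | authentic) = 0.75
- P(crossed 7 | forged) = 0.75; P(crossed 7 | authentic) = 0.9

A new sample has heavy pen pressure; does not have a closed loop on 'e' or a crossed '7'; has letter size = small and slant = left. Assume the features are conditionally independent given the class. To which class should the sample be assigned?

authentic

forged: 0.45 × 0.05 × (1−0.05) × 0.1 × 0.15 × (1−0.75) = 0.00008015625
authentic: 0.55 × 0.45 × (1−0.7) × 0.7 × 0.75 × (1−0.9) = 0.003898125
Highest score → authentic.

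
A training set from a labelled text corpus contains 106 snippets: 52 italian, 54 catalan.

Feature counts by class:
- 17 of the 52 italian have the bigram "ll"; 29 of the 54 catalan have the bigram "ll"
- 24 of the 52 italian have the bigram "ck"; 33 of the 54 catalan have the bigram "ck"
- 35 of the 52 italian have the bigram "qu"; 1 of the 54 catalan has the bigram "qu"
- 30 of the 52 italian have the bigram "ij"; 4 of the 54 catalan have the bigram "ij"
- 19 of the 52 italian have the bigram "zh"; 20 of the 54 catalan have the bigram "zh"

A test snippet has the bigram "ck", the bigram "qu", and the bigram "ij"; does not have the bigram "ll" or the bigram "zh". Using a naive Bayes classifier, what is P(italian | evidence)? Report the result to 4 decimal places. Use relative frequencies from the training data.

0.9967

italian: (52/106) × (35/52) × (24/52) × (35/52) × (30/52) × (33/52) ≈ 0.0375546
catalan: (54/106) × (25/54) × (33/54) × (1/54) × (4/54) × (34/54) ≈ 0.000124484
P(italian | x) = 0.0375546 / 0.037679084 ≈ 0.9967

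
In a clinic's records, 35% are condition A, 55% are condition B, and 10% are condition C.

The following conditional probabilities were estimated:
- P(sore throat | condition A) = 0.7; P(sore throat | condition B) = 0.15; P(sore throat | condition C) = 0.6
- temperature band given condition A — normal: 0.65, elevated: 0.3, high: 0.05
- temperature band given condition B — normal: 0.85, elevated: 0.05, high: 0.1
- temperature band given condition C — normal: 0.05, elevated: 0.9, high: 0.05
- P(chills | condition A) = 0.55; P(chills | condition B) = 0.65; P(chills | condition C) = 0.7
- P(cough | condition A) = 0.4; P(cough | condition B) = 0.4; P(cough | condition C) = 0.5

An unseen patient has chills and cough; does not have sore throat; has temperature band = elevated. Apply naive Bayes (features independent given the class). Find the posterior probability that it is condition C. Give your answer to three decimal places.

condition A: 0.35 × (1−0.7) × 0.3 × 0.55 × 0.4 = 0.00693
condition B: 0.55 × (1−0.15) × 0.05 × 0.65 × 0.4 = 0.0060775
condition C: 0.1 × (1−0.6) × 0.9 × 0.7 × 0.5 = 0.0126
P(condition C | x) = 0.0126 / 0.0256075 ≈ 0.492

0.492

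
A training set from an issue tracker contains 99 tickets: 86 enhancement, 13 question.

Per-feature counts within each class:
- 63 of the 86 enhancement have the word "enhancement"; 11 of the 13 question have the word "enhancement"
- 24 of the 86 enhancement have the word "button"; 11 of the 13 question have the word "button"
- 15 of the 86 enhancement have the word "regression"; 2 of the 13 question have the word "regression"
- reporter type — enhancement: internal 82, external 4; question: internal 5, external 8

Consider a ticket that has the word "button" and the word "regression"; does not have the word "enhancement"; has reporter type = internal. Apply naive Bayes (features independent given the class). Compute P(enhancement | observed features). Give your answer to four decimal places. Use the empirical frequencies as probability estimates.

enhancement: (86/99) × (23/86) × (24/86) × (15/86) × (82/86) ≈ 0.0107824
question: (13/99) × (2/13) × (11/13) × (2/13) × (5/13) ≈ 0.00101148
P(enhancement | x) = 0.0107824 / 0.01179388 ≈ 0.9142

0.9142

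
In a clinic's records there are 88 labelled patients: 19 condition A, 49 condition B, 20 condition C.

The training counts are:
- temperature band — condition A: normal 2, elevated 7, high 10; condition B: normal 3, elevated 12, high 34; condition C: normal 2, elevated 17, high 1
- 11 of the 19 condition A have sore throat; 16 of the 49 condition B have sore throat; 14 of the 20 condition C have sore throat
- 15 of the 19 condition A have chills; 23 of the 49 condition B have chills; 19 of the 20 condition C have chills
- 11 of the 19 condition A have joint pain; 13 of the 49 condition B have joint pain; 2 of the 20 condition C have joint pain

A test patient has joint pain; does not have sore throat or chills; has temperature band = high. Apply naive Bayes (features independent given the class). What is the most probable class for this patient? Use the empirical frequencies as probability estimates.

condition A: (19/88) × (10/19) × (8/19) × (4/19) × (11/19) ≈ 0.00583175
condition B: (49/88) × (34/49) × (33/49) × (26/49) × (13/49) ≈ 0.0366301
condition C: (20/88) × (1/20) × (6/20) × (1/20) × (2/20) ≈ 0.0000170455
Highest score → condition B.

condition B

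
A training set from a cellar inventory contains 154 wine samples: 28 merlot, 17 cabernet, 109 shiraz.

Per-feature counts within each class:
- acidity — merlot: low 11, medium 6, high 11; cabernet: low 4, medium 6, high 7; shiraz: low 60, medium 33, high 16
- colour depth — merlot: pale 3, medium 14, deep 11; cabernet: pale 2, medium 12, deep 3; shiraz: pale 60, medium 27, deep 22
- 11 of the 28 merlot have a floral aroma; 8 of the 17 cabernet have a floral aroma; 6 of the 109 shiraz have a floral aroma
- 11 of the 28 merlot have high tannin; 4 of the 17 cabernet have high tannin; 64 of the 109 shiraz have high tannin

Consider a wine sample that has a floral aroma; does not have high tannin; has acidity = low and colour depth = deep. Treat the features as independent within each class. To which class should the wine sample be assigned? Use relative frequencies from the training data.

merlot

merlot: (28/154) × (11/28) × (11/28) × (11/28) × (17/28) ≈ 0.00669317
cabernet: (17/154) × (4/17) × (3/17) × (8/17) × (13/17) ≈ 0.00164948
shiraz: (109/154) × (60/109) × (22/109) × (6/109) × (45/109) ≈ 0.00178705
Highest score → merlot.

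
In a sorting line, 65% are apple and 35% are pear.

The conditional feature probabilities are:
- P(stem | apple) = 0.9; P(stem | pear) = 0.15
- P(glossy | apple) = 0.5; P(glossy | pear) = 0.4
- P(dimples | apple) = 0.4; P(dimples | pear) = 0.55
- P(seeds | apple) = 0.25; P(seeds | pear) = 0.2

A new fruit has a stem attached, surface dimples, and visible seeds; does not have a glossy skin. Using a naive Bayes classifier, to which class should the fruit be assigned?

apple: 0.65 × 0.9 × (1−0.5) × 0.4 × 0.25 = 0.02925
pear: 0.35 × 0.15 × (1−0.4) × 0.55 × 0.2 = 0.003465
Highest score → apple.

apple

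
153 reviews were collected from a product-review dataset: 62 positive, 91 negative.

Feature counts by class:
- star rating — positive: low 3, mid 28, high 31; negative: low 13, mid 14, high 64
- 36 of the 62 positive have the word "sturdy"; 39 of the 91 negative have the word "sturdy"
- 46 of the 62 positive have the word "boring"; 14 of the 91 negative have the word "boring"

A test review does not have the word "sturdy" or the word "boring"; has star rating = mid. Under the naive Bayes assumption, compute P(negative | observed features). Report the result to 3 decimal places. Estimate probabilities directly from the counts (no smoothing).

positive: (62/153) × (28/62) × (26/62) × (16/62) ≈ 0.0198051
negative: (91/153) × (14/91) × (52/91) × (77/91) ≈ 0.0442433
P(negative | x) = 0.0442433 / 0.0640484 ≈ 0.691

0.691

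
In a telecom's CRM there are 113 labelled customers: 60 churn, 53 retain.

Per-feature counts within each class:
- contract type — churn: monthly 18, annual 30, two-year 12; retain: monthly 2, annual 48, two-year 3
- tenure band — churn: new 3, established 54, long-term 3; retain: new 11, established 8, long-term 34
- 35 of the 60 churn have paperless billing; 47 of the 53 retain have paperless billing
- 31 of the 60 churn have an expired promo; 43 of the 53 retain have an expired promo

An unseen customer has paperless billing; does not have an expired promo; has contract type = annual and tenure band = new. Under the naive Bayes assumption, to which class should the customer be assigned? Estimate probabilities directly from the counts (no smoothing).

retain

churn: (60/113) × (30/60) × (3/60) × (35/60) × (29/60) ≈ 0.00374263
retain: (53/113) × (48/53) × (11/53) × (47/53) × (10/53) ≈ 0.0147511
Highest score → retain.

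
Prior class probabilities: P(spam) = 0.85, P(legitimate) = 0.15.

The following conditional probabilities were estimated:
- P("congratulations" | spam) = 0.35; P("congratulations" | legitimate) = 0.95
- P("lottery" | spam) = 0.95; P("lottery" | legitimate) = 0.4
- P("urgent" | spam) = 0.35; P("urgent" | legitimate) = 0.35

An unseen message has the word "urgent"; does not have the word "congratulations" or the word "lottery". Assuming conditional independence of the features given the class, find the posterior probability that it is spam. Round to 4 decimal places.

0.8599

spam: 0.85 × (1−0.35) × (1−0.95) × 0.35 = 0.00966875
legitimate: 0.15 × (1−0.95) × (1−0.4) × 0.35 = 0.001575
P(spam | x) = 0.00966875 / 0.01124375 ≈ 0.8599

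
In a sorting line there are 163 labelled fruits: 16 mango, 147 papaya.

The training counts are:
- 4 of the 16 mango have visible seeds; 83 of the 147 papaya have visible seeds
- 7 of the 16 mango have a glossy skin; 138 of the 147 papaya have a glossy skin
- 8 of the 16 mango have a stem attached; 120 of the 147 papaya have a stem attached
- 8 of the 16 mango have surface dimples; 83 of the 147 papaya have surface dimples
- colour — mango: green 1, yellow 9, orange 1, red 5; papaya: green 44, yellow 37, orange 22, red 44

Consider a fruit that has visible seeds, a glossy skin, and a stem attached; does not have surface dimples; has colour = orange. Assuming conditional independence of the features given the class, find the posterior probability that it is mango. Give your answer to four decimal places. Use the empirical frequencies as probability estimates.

mango: (16/163) × (4/16) × (7/16) × (8/16) × (8/16) × (1/16) ≈ 0.000167753
papaya: (147/163) × (83/147) × (138/147) × (120/147) × (64/147) × (22/147) ≈ 0.0254264
P(mango | x) = 0.000167753 / 0.025594153 ≈ 0.0066

0.0066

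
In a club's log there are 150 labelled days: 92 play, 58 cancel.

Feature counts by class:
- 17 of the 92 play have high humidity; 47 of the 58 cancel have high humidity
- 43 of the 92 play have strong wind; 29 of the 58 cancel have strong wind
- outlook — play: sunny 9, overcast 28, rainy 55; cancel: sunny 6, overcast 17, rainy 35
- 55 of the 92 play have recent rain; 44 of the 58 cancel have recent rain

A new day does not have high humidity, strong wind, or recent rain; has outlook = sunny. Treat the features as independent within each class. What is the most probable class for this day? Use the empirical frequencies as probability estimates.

play: (92/150) × (75/92) × (49/92) × (9/92) × (37/92) ≈ 0.0104772
cancel: (58/150) × (11/58) × (29/58) × (6/58) × (14/58) ≈ 0.000915577
Highest score → play.

play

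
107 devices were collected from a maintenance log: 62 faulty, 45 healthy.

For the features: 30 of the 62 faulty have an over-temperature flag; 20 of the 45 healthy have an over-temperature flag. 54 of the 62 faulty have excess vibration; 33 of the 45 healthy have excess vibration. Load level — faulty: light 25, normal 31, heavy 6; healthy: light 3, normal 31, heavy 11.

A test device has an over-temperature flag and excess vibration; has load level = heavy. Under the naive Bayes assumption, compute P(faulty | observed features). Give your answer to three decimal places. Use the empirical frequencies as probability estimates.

0.414

faulty: (62/107) × (30/62) × (54/62) × (6/62) ≈ 0.0236319
healthy: (45/107) × (20/45) × (33/45) × (11/45) ≈ 0.0335064
P(faulty | x) = 0.0236319 / 0.0571383 ≈ 0.414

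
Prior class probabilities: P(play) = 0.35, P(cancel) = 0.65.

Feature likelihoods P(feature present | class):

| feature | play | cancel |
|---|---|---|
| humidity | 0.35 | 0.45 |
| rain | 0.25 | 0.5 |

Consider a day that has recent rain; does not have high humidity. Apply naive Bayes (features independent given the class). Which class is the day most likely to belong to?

cancel

play: 0.35 × (1−0.35) × 0.25 = 0.056875
cancel: 0.65 × (1−0.45) × 0.5 = 0.17875
Highest score → cancel.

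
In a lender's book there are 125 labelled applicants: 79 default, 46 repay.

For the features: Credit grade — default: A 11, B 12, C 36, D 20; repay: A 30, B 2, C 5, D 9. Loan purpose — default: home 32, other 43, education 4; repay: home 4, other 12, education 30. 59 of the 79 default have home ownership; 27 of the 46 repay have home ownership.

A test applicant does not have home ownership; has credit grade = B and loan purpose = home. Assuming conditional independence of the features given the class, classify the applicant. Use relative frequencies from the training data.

default: (79/125) × (12/79) × (32/79) × (20/79) ≈ 0.00984458
repay: (46/125) × (2/46) × (4/46) × (19/46) ≈ 0.000574669
Highest score → default.

default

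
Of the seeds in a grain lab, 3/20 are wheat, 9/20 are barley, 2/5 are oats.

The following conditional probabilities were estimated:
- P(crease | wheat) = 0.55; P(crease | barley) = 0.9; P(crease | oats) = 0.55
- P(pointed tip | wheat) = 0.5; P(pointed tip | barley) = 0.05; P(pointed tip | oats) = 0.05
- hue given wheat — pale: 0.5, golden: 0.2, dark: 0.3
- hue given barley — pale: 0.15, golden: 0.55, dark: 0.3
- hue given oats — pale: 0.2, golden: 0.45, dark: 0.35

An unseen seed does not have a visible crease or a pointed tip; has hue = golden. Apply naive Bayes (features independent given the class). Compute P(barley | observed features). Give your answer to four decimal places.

wheat: 0.15 × (1−0.55) × (1−0.5) × 0.2 = 0.00675
barley: 0.45 × (1−0.9) × (1−0.05) × 0.55 = 0.0235125
oats: 0.4 × (1−0.55) × (1−0.05) × 0.45 = 0.07695
P(barley | x) = 0.0235125 / 0.1072125 ≈ 0.2193

0.2193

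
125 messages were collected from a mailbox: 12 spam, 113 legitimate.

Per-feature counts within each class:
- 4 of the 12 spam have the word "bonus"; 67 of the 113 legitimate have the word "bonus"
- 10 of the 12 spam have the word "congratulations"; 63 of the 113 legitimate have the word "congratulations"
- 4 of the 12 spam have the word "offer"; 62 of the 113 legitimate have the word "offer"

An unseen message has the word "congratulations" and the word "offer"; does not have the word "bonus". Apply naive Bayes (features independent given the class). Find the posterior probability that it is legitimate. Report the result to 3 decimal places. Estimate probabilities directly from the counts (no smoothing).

spam: (12/125) × (8/12) × (10/12) × (4/12) ≈ 0.0177778
legitimate: (113/125) × (46/113) × (63/113) × (62/113) ≈ 0.11257
P(legitimate | x) = 0.11257 / 0.1303478 ≈ 0.864

0.864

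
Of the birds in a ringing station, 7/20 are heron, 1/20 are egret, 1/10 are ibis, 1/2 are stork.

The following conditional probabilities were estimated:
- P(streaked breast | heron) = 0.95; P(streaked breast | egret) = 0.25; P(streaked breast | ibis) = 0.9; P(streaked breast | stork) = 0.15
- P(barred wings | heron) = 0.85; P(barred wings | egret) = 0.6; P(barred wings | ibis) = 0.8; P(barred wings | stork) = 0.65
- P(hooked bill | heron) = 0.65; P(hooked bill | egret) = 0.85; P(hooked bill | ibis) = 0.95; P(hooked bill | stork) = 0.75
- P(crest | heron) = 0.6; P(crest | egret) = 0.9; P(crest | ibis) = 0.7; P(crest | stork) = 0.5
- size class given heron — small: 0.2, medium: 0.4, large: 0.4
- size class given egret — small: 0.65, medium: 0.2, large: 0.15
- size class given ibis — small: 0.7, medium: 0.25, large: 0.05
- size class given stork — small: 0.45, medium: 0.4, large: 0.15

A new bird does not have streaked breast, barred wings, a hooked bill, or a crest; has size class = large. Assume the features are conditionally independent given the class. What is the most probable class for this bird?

heron: 0.35 × (1−0.95) × (1−0.85) × (1−0.65) × (1−0.6) × 0.4 = 0.000147
egret: 0.05 × (1−0.25) × (1−0.6) × (1−0.85) × (1−0.9) × 0.15 = 0.00003375
ibis: 0.1 × (1−0.9) × (1−0.8) × (1−0.95) × (1−0.7) × 0.05 = 0.0000015
stork: 0.5 × (1−0.15) × (1−0.65) × (1−0.75) × (1−0.5) × 0.15 = 0.0027890625
Highest score → stork.

stork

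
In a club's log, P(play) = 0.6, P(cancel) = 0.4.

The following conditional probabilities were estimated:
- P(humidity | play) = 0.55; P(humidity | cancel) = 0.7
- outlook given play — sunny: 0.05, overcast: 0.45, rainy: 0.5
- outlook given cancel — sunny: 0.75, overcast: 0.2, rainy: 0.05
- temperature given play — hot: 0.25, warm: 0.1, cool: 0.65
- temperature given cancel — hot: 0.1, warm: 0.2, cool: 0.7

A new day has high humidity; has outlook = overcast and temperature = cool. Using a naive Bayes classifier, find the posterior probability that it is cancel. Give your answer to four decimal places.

play: 0.6 × 0.55 × 0.45 × 0.65 = 0.096525
cancel: 0.4 × 0.7 × 0.2 × 0.7 = 0.0392
P(cancel | x) = 0.0392 / 0.135725 ≈ 0.2888

0.2888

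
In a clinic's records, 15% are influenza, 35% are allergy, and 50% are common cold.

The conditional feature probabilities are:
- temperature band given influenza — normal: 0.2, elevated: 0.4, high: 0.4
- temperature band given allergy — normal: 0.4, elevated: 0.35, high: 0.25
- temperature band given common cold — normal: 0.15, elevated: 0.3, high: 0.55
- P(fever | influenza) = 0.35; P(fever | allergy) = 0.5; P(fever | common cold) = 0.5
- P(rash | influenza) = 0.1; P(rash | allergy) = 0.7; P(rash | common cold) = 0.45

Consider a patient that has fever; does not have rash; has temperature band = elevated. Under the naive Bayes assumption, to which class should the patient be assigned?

influenza: 0.15 × 0.4 × 0.35 × (1−0.1) = 0.0189
allergy: 0.35 × 0.35 × 0.5 × (1−0.7) = 0.018375
common cold: 0.5 × 0.3 × 0.5 × (1−0.45) = 0.04125
Highest score → common cold.

common cold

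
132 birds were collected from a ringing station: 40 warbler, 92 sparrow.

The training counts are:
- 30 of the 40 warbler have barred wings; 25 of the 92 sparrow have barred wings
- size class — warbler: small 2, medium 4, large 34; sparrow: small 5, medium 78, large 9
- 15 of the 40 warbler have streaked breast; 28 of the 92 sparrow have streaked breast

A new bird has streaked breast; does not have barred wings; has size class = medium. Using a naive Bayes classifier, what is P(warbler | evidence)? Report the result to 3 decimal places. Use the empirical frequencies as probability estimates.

warbler: (40/132) × (10/40) × (4/40) × (15/40) ≈ 0.00284091
sparrow: (92/132) × (67/92) × (78/92) × (28/92) ≈ 0.130972
P(warbler | x) = 0.00284091 / 0.13381291 ≈ 0.021

0.021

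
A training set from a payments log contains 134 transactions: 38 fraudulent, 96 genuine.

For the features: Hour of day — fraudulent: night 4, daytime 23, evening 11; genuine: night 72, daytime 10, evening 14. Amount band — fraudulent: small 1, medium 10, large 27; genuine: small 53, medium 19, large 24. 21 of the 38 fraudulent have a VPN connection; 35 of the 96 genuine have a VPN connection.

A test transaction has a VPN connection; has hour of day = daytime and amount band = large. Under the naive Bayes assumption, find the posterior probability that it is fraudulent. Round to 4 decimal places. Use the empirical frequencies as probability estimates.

0.9083

fraudulent: (38/134) × (23/38) × (27/38) × (21/38) ≈ 0.0673967
genuine: (96/134) × (10/96) × (24/96) × (35/96) ≈ 0.00680193
P(fraudulent | x) = 0.0673967 / 0.07419863 ≈ 0.9083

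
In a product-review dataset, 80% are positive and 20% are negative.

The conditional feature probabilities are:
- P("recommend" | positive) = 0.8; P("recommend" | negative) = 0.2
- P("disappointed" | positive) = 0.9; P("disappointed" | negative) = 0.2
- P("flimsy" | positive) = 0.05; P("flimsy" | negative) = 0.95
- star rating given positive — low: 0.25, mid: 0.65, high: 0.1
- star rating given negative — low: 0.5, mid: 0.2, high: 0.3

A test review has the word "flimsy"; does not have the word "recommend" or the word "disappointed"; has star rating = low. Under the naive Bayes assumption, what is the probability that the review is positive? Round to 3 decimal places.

positive: 0.8 × (1−0.8) × (1−0.9) × 0.05 × 0.25 = 0.0002
negative: 0.2 × (1−0.2) × (1−0.2) × 0.95 × 0.5 = 0.0608
P(positive | x) = 0.0002 / 0.061 ≈ 0.003

0.003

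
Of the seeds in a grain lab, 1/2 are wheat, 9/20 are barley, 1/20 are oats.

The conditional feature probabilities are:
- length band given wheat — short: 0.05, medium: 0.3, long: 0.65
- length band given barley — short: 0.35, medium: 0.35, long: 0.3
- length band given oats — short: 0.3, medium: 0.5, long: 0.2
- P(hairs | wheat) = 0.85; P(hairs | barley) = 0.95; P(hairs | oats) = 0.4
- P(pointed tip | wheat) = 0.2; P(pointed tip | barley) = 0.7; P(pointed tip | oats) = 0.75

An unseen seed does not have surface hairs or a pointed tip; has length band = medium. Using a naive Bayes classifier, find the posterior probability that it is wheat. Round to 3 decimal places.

wheat: 0.5 × 0.3 × (1−0.85) × (1−0.2) = 0.018
barley: 0.45 × 0.35 × (1−0.95) × (1−0.7) = 0.0023625
oats: 0.05 × 0.5 × (1−0.4) × (1−0.75) = 0.00375
P(wheat | x) = 0.018 / 0.0241125 ≈ 0.747

0.747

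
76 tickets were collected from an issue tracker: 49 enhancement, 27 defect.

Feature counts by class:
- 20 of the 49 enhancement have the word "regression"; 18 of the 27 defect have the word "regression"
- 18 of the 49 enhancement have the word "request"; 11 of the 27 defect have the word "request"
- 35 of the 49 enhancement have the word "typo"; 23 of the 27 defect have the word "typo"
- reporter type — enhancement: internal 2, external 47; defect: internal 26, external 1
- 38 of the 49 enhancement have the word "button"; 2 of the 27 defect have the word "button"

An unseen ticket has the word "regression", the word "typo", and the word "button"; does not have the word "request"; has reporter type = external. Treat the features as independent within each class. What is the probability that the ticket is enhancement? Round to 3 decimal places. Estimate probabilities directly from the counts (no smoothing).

enhancement: (49/76) × (20/49) × (31/49) × (35/49) × (47/49) × (38/49) ≈ 0.0884593
defect: (27/76) × (18/27) × (16/27) × (23/27) × (1/27) × (2/27) ≈ 0.000328006
P(enhancement | x) = 0.0884593 / 0.088787306 ≈ 0.996

0.996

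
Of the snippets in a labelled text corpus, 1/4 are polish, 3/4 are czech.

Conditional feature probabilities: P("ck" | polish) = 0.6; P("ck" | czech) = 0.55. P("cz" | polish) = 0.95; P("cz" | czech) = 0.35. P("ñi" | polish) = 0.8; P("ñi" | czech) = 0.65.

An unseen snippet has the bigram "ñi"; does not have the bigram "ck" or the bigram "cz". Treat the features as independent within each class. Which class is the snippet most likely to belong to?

polish: 0.25 × (1−0.6) × (1−0.95) × 0.8 = 0.004
czech: 0.75 × (1−0.55) × (1−0.35) × 0.65 = 0.14259375
Highest score → czech.

czech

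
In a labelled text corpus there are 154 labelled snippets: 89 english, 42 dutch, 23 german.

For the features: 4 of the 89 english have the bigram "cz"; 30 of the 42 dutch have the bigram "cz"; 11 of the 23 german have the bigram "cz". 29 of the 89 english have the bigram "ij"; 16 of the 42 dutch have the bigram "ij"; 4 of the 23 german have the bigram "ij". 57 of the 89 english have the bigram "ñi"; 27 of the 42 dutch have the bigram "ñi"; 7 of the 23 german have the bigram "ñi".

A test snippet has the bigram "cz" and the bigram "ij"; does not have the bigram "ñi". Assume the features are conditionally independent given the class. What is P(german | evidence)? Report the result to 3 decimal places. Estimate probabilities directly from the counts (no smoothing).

0.226

english: (89/154) × (4/89) × (29/89) × (32/89) ≈ 0.00304304
dutch: (42/154) × (30/42) × (16/42) × (15/42) ≈ 0.0265041
german: (23/154) × (11/23) × (4/23) × (16/23) ≈ 0.00864164
P(german | x) = 0.00864164 / 0.03818878 ≈ 0.226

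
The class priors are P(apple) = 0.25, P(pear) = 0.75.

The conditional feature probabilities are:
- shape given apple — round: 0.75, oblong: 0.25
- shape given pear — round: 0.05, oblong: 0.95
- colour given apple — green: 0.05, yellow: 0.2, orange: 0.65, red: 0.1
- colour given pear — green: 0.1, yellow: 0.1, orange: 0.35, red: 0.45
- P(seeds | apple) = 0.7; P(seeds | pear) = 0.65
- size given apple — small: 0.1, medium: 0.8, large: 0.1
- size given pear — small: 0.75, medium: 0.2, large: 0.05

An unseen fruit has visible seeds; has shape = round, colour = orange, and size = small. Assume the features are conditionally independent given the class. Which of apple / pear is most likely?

apple

apple: 0.25 × 0.75 × 0.65 × 0.7 × 0.1 = 0.00853125
pear: 0.75 × 0.05 × 0.35 × 0.65 × 0.75 = 0.0063984375
Highest score → apple.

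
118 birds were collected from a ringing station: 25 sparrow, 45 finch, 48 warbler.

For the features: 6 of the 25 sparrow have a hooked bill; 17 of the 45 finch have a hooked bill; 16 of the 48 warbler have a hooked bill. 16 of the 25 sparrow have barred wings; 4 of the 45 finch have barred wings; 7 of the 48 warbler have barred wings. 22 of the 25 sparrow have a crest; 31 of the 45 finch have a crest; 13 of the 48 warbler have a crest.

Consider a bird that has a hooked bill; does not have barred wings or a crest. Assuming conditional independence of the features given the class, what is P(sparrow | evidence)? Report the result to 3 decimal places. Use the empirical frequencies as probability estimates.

0.017

sparrow: (25/118) × (6/25) × (9/25) × (3/25) ≈ 0.00219661
finch: (45/118) × (17/45) × (41/45) × (14/45) ≈ 0.040837
warbler: (48/118) × (16/48) × (41/48) × (35/48) ≈ 0.0844515
P(sparrow | x) = 0.00219661 / 0.12748511 ≈ 0.017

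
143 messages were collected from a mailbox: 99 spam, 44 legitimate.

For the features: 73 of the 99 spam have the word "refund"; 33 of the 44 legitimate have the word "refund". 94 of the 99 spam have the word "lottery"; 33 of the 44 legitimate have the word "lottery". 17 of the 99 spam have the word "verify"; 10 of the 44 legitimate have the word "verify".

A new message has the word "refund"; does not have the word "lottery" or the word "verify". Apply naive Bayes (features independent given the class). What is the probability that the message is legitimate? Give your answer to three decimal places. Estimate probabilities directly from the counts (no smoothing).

spam: (99/143) × (73/99) × (5/99) × (82/99) ≈ 0.021355
legitimate: (44/143) × (33/44) × (11/44) × (34/44) ≈ 0.0445804
P(legitimate | x) = 0.0445804 / 0.0659354 ≈ 0.676

0.676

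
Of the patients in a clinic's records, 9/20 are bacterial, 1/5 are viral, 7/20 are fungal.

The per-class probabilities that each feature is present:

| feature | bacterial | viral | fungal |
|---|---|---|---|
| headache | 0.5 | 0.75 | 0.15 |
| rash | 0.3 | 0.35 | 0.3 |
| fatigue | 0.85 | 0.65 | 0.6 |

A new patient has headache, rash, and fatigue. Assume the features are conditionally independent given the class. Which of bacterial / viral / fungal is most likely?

bacterial

bacterial: 0.45 × 0.5 × 0.3 × 0.85 = 0.057375
viral: 0.2 × 0.75 × 0.35 × 0.65 = 0.034125
fungal: 0.35 × 0.15 × 0.3 × 0.6 = 0.00945
Highest score → bacterial.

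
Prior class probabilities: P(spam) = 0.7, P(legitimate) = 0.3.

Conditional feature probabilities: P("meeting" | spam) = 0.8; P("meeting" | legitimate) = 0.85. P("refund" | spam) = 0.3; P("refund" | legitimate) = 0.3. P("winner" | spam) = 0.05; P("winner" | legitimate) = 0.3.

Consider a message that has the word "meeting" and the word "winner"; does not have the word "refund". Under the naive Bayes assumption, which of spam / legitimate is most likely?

legitimate

spam: 0.7 × 0.8 × (1−0.3) × 0.05 = 0.0196
legitimate: 0.3 × 0.85 × (1−0.3) × 0.3 = 0.05355
Highest score → legitimate.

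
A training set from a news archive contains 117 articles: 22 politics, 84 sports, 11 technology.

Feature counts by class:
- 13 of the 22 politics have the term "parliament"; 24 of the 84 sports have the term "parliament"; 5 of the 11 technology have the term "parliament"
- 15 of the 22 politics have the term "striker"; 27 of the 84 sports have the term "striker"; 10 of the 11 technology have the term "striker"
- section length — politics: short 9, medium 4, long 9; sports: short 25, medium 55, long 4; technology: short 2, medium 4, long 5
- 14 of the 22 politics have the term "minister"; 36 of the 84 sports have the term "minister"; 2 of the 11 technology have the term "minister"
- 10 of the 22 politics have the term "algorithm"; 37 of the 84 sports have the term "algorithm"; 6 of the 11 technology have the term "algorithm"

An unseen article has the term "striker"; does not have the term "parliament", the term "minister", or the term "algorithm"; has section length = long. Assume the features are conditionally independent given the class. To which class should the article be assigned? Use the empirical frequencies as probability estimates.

technology

politics: (22/117) × (9/22) × (15/22) × (9/22) × (8/22) × (12/22) ≈ 0.0042557
sports: (84/117) × (60/84) × (27/84) × (4/84) × (48/84) × (47/84) ≈ 0.00250964
technology: (11/117) × (6/11) × (10/11) × (5/11) × (9/11) × (5/11) ≈ 0.00788092
Highest score → technology.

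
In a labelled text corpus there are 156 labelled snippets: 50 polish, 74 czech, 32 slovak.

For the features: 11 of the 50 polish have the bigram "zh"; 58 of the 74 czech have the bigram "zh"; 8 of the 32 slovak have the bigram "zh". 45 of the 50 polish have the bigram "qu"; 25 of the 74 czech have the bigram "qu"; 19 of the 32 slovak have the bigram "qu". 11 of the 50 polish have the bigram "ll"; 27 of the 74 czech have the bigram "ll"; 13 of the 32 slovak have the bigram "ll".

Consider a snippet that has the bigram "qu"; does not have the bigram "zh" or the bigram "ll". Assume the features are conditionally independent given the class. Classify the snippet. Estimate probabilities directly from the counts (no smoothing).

polish

polish: (50/156) × (39/50) × (45/50) × (39/50) = 0.1755
czech: (74/156) × (16/74) × (25/74) × (47/74) ≈ 0.0220075
slovak: (32/156) × (24/32) × (19/32) × (19/32) ≈ 0.0542368
Highest score → polish.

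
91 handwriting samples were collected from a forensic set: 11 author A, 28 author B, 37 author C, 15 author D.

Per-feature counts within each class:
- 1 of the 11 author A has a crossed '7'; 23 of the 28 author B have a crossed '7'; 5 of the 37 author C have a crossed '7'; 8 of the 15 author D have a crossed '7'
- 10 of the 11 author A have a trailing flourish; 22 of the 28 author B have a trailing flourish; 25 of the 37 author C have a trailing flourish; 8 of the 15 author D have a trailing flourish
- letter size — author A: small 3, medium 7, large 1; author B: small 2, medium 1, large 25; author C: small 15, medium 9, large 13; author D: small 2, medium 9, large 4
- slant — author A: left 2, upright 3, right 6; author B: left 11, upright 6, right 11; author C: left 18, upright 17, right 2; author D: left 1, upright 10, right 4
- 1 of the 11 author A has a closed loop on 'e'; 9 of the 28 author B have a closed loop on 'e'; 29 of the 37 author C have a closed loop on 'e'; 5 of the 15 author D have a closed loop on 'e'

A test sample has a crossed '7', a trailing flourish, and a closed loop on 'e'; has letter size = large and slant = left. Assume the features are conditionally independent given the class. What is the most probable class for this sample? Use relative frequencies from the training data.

author B

author A: (11/91) × (1/11) × (10/11) × (1/11) × (2/11) × (1/11) ≈ 0.0000150113
author B: (28/91) × (23/28) × (22/28) × (25/28) × (11/28) × (9/28) ≈ 0.0223899
author C: (37/91) × (5/37) × (25/37) × (13/37) × (18/37) × (29/37) ≈ 0.00497365
author D: (15/91) × (8/15) × (8/15) × (4/15) × (1/15) × (5/15) ≈ 0.000277846
Highest score → author B.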